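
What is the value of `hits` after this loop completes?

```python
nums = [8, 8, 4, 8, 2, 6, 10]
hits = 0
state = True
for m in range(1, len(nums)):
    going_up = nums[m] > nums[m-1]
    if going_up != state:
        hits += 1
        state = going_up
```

Count direction changes in [8, 8, 4, 8, 2, 6, 10]
`hits` takes the values: 0 → 1 → 2 → 3 → 4

Answer: 4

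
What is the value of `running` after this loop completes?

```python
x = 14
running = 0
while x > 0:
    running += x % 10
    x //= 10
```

Sum digits of 14
`running` takes the values: 0 → 4 → 5

Answer: 5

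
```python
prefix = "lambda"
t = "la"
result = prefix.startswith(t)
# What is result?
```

Trace:
`prefix = "lambda"` → prefix = 'lambda'
`t = "la"` → t = 'la'
`result = prefix.startswith(t)` → result = True
So result = True

Answer: True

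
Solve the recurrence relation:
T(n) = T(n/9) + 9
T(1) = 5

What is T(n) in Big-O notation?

Each step divides n by 9 and adds 9. After log_9(n) steps we reach T(1)=5. So T(n) = 9·log_9(n) + 5 = O(log n).

Answer: O(log n)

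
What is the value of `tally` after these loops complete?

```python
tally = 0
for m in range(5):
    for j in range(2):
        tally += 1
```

5 * 2 = 10
`tally` takes the values: 0 → 1 → 2 → 3 → 4 → 5 → 6 → 7 → 8 → 9 → 10

Answer: 10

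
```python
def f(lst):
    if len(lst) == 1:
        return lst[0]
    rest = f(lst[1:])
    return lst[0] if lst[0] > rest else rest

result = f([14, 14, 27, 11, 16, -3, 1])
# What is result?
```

Recursive max over [14, 14, 27, 11, 16, -3, 1] = 27

Answer: 27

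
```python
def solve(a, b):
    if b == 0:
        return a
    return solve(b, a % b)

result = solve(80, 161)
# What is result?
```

solve(80, 161) -> solve(161, 80) -> solve(80, 1) -> solve(1, 0) -> 1

Answer: 1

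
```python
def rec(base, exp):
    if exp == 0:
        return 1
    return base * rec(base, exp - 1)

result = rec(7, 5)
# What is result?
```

rec(7, 5) = 7 * 7 * 7 * 7 * 7 = 16807

Answer: 16807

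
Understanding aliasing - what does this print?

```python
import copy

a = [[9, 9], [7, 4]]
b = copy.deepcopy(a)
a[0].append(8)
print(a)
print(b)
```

Key concept: deep copy is fully independent.
Step by step:
`a = [[9, 9], [7, 4]]` → a = [[9, 9], [7, 4]]
`b = copy.deepcopy(a)` → b = [[9, 9], [7, 4]]
`a[0].append(8)` → a = [[9, 9, 8], [7, 4]]
`print(a)` → prints [[9, 9, 8], [7, 4]]
`print(b)` → prints [[9, 9], [7, 4]]

Answer:
[[9, 9, 8], [7, 4]]
[[9, 9], [7, 4]]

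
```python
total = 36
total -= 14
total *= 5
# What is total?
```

Trace:
`total = 36` → total = 36
`total -= 14` → total = 22
`total *= 5` → total = 110
So total = 110

Answer: 110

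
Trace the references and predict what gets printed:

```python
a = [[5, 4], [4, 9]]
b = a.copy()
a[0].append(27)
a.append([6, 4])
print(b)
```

Key concept: shallow copy with nested lists.
Step by step:
`a = [[5, 4], [4, 9]]` → a = [[5, 4], [4, 9]]
`b = a.copy()` → b = [[5, 4], [4, 9]]
`a[0].append(27)` → a = [[5, 4, 27], [4, 9]]; b = [[5, 4, 27], [4, 9]]
`a.append([6, 4])` → a = [[5, 4, 27], [4, 9], [6, 4]]
`print(b)` → prints [[5, 4, 27], [4, 9]]

Answer: [[5, 4, 27], [4, 9]]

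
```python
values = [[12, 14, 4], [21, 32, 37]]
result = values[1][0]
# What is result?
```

Trace:
`values = [[12, 14, 4], [21, 32, 37]]` → values = [[12, 14, 4], [21, 32, 37]]
`result = values[1][0]` → result = 21
So result = 21

Answer: 21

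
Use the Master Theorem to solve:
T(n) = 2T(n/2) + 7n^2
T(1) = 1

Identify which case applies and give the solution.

a=2, b=2, f(n)=7n^2. log_2(2) = 1. Since c=2 > 1 and the regularity condition holds (2(n/2)^2 = (2/2^2)n^2 with 2/2^2 < 1), Case 3 applies: T(n) = Θ(f(n)) = O(n^2).

Answer: O(n^2) - Case 3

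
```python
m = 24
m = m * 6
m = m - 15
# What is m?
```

Trace:
`m = 24` → m = 24
`m = m * 6` → m = 144
`m = m - 15` → m = 129
So m = 129

Answer: 129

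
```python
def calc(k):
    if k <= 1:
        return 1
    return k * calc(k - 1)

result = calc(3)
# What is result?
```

calc(3) = 3 * 2 * 1 = 6

Answer: 6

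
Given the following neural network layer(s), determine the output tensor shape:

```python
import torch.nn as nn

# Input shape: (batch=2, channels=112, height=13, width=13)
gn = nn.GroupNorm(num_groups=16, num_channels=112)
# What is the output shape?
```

Input: (2, 112, 13, 13) -> Output: (2, 112, 13, 13)

Answer: (2, 112, 13, 13)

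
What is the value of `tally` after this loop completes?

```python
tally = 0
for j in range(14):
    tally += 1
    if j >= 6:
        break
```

Loop breaks when j reaches 6, tally is 7
`tally` takes the values: 0 → 1 → 2 → 3 → 4 → 5 → 6 → 7

Answer: 7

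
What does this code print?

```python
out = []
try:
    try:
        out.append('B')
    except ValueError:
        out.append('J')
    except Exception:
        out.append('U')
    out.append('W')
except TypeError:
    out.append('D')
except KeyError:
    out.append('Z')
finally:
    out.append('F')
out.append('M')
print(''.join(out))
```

Execution trace: 'B' (inner try body, no exception) → 'W' (try body, no exception) → 'F' (finally) → 'M' (after the try/except). Output: BWFM

Answer: BWFM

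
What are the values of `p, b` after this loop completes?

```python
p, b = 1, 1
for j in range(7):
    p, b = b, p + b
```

Fibonacci: after 7 iterations
`p, b` takes the values: (1, 1) → (1, 2) → (2, 3) → (3, 5) → (5, 8) → (8, 13) → (13, 21) → (21, 34)

Answer: 21, 34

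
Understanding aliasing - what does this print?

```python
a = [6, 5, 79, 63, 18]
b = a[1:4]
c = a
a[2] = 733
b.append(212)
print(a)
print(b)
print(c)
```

Key concept: slice vs alias.
Step by step:
`a = [6, 5, 79, 63, 18]` → a = [6, 5, 79, 63, 18]
`b = a[1:4]` → b = [5, 79, 63]
`c = a` → c = [6, 5, 79, 63, 18] (same object as a)
`a[2] = 733` → a = [6, 5, 733, 63, 18] (same object as c); c = [6, 5, 733, 63, 18] (same object as a)
`b.append(212)` → b = [5, 79, 63, 212]
`print(a)` → prints [6, 5, 733, 63, 18]
`print(b)` → prints [5, 79, 63, 212]
`print(c)` → prints [6, 5, 733, 63, 18]

Answer:
[6, 5, 733, 63, 18]
[5, 79, 63, 212]
[6, 5, 733, 63, 18]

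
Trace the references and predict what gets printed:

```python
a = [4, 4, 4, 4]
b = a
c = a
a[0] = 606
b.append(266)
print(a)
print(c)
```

Key concept: multiple aliases.
Step by step:
`a = [4, 4, 4, 4]` → a = [4, 4, 4, 4]
`b = a` → b = [4, 4, 4, 4] (same object as a)
`c = a` → c = [4, 4, 4, 4] (same object as a, b)
`a[0] = 606` → a = [606, 4, 4, 4] (same object as b, c); b = [606, 4, 4, 4] (same object as a, c); c = [606, 4, 4, 4] (same object as a, b)
`b.append(266)` → a = [606, 4, 4, 4, 266] (same object as b, c); b = [606, 4, 4, 4, 266] (same object as a, c); c = [606, 4, 4, 4, 266] (same object as a, b)
`print(a)` → prints [606, 4, 4, 4, 266]
`print(c)` → prints [606, 4, 4, 4, 266]

Answer:
[606, 4, 4, 4, 266]
[606, 4, 4, 4, 266]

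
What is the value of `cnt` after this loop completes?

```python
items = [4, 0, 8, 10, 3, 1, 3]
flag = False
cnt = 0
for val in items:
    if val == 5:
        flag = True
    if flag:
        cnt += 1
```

Count elements after first 5 in [4, 0, 8, 10, 3, 1, 3]
`cnt` takes the values: 0

Answer: 0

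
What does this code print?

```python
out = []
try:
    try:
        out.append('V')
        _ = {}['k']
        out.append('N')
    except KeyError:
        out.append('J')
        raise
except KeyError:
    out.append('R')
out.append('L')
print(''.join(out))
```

Execution trace: 'V' (inner try body) → 'J' (inner except KeyError) → 'R' (outer except KeyError) → 'L' (after the try/except). Output: VJRL

Answer: VJRL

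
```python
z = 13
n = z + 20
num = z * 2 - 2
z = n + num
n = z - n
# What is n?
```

Trace:
`z = 13` → z = 13
`n = z + 20` → n = 33
`num = z * 2 - 2` → num = 24
`z = n + num` → z = 57
`n = z - n` → n = 24
So n = 24

Answer: 24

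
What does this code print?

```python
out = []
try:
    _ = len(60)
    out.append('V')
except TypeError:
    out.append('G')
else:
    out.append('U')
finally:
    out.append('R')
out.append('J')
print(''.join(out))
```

Execution trace: 'G' (except TypeError) → 'R' (finally) → 'J' (after the try/except). Output: GRJ

Answer: GRJ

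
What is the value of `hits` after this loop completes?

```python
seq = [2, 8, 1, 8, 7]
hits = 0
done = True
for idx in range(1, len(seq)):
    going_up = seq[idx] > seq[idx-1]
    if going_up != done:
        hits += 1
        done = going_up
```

Count direction changes in [2, 8, 1, 8, 7]
`hits` takes the values: 0 → 1 → 2 → 3

Answer: 3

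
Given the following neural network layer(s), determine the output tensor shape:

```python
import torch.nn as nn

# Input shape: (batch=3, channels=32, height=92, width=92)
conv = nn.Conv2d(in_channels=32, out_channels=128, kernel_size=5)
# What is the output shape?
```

Input: (3, 32, 92, 92) -> Output: (3, 128, 88, 88)

Answer: (3, 128, 88, 88)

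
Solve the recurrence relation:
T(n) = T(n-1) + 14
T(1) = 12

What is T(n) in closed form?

Unrolling: T(n) = T(1) + 14·(n-1) = 12 + 14(n-1) = 14n - 2.

Answer: T(n) = 14n - 2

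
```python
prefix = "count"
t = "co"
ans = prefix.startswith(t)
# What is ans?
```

Trace:
`prefix = "count"` → prefix = 'count'
`t = "co"` → t = 'co'
`ans = prefix.startswith(t)` → ans = True
So ans = True

Answer: True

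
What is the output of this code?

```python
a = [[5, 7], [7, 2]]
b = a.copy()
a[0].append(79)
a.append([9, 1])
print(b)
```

Key concept: shallow copy with nested lists.
Step by step:
`a = [[5, 7], [7, 2]]` → a = [[5, 7], [7, 2]]
`b = a.copy()` → b = [[5, 7], [7, 2]]
`a[0].append(79)` → a = [[5, 7, 79], [7, 2]]; b = [[5, 7, 79], [7, 2]]
`a.append([9, 1])` → a = [[5, 7, 79], [7, 2], [9, 1]]
`print(b)` → prints [[5, 7, 79], [7, 2]]

Answer: [[5, 7, 79], [7, 2]]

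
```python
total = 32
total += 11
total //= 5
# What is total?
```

Trace:
`total = 32` → total = 32
`total += 11` → total = 43
`total //= 5` → total = 8
So total = 8

Answer: 8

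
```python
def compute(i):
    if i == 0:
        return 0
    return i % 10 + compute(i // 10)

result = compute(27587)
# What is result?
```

Sum of digits of 27587: 7 + 8 + 5 + 7 + 2 = 29

Answer: 29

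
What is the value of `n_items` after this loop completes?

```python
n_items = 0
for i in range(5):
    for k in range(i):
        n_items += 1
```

Triangle number: 0+1+2+...+4
`n_items` takes the values: 0 → 1 → 2 → 3 → 4 → 5 → 6 → 7 → 8 → 9 → 10

Answer: 10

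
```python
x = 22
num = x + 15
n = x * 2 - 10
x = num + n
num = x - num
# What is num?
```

Trace:
`x = 22` → x = 22
`num = x + 15` → num = 37
`n = x * 2 - 10` → n = 34
`x = num + n` → x = 71
`num = x - num` → num = 34
So num = 34

Answer: 34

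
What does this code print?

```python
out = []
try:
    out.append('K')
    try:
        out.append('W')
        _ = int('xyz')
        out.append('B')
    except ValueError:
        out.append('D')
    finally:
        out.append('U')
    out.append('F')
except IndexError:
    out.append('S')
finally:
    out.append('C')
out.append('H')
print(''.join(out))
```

Execution trace: 'K' (try body) → 'W' (inner try body) → 'D' (inner except ValueError) → 'U' (inner finally) → 'F' (try body, no exception) → 'C' (finally) → 'H' (after the try/except). Output: KWDUFCH

Answer: KWDUFCH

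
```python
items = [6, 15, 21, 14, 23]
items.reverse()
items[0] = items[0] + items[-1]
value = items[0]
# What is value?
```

Trace:
`items = [6, 15, 21, 14, 23]` → items = [6, 15, 21, 14, 23]
`items.reverse()` → items = [23, 14, 21, 15, 6]
`items[0] = items[0] + items[-1]` → items = [29, 14, 21, 15, 6]
`value = items[0]` → value = 29
So value = 29

Answer: 29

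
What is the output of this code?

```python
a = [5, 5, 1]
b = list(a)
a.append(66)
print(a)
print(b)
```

Key concept: list() constructor creates copy.
Step by step:
`a = [5, 5, 1]` → a = [5, 5, 1]
`b = list(a)` → b = [5, 5, 1]
`a.append(66)` → a = [5, 5, 1, 66]
`print(a)` → prints [5, 5, 1, 66]
`print(b)` → prints [5, 5, 1]

Answer:
[5, 5, 1, 66]
[5, 5, 1]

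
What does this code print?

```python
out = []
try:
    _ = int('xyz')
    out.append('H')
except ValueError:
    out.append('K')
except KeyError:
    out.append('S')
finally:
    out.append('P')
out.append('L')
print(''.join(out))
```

Execution trace: 'K' (except ValueError) → 'P' (finally) → 'L' (after the try/except). Output: KPL

Answer: KPL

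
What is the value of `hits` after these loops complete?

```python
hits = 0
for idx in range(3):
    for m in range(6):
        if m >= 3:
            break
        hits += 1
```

Inner breaks at 3, outer runs 3 times
`hits` takes the values: 0 → 1 → 2 → 3 → 4 → 5 → 6 → 7 → 8 → 9

Answer: 9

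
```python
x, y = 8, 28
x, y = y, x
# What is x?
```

Trace:
`x, y = 8, 28` → x = 8; y = 28
`x, y = y, x` → x = 28; y = 8
So x = 28

Answer: 28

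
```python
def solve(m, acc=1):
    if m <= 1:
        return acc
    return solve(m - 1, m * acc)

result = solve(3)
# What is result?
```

Accumulator trace (n, acc): (3, 1) -> (2, 3) -> (1, 6) -> return 6

Answer: 6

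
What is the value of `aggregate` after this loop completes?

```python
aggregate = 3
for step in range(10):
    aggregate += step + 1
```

Start at 3, add 1 to 10 = 58
`aggregate` takes the values: 3 → 4 → 6 → 9 → 13 → 18 → 24 → 31 → 39 → 48 → 58

Answer: 58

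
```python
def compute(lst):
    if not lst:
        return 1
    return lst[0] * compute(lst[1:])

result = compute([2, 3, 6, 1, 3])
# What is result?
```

Product over [2, 3, 6, 1, 3] = 2 * 3 * 6 * 1 * 3 = 108

Answer: 108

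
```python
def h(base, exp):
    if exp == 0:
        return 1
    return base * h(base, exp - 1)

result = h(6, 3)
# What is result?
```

h(6, 3) = 6 * 6 * 6 = 216

Answer: 216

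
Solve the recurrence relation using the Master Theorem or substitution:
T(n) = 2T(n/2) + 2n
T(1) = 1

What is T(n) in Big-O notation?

By Master Theorem: a=2, b=2, f(n)=2n. Since log_2(2) = 1 and f(n) = Θ(n^1), Case 2 applies. T(n) = O(n log n).

Answer: O(n log n)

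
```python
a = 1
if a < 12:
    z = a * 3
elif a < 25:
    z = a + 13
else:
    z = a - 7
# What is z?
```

Trace:
`a = 1` → a = 1
`if a < 12: ...` → a < 12 is True → z = 3
So z = 3

Answer: 3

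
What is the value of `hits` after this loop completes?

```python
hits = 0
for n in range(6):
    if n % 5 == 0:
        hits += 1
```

Count numbers divisible by 5 in range(6)
`hits` takes the values: 0 → 1 → 2

Answer: 2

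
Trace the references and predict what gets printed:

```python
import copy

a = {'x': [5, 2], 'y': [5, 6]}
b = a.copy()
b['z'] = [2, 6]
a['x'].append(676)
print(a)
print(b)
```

Key concept: shallow copy of dict with mutable values.
Step by step:
`a = {'x': [5, 2], 'y': [5, 6]}` → a = {'x': [5, 2], 'y': [5, 6]}
`b = a.copy()` → b = {'x': [5, 2], 'y': [5, 6]}
`b['z'] = [2, 6]` → b = {'x': [5, 2], 'y': [5, 6], 'z': [2, 6]}
`a['x'].append(676)` → a = {'x': [5, 2, 676], 'y': [5, 6]}; b = {'x': [5, 2, 676], 'y': [5, 6], 'z': [2, 6]}
`print(a)` → prints {'x': [5, 2, 676], 'y': [5, 6]}
`print(b)` → prints {'x': [5, 2, 676], 'y': [5, 6], 'z': [2, 6]}

Answer:
{'x': [5, 2, 676], 'y': [5, 6]}
{'x': [5, 2, 676], 'y': [5, 6], 'z': [2, 6]}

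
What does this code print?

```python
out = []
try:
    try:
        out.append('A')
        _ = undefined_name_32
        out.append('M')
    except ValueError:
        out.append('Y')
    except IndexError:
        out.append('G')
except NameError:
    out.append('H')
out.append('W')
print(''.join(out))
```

Execution trace: 'A' (inner try body) → 'H' (outer except NameError) → 'W' (after the try/except). Output: AHW

Answer: AHW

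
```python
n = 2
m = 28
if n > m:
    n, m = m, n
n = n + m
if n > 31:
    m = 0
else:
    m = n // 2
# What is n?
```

Trace:
`n = 2` → n = 2
`m = 28` → m = 28
`if n > m: ...` → n > m is False → no variable changes
`n = n + m` → n = 30
`if n > 31: ...` → n > 31 is False, take else branch → m = 15
So n = 30

Answer: 30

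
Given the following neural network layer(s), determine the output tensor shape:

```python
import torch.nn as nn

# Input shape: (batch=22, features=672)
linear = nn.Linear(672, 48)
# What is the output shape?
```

Input: (22, 672) -> Output: (22, 48)

Answer: (22, 48)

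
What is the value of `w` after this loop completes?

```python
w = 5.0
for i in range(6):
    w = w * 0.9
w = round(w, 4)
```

Exponential decay: 5.0 * 0.9^6
`w` takes the values: 5.0 → 4.5 → 4.05 → 3.645 → 3.2805 → 2.95245 → 2.657205 → 2.6572

Answer: 2.6572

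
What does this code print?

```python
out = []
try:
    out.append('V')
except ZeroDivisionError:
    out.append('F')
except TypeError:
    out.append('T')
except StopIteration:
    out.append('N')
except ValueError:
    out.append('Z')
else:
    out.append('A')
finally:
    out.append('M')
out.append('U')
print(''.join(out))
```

Execution trace: 'V' (try body, no exception) → 'A' (else) → 'M' (finally) → 'U' (after the try/except). Output: VAMU

Answer: VAMU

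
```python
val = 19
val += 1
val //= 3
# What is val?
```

Trace:
`val = 19` → val = 19
`val += 1` → val = 20
`val //= 3` → val = 6
So val = 6

Answer: 6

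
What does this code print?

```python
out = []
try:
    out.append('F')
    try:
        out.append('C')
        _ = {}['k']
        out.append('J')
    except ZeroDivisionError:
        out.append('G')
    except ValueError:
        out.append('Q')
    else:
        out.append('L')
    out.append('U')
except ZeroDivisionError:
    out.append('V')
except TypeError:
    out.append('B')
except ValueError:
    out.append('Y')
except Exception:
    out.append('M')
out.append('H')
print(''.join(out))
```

Execution trace: 'F' (try body) → 'C' (inner try body) → 'M' (except Exception) → 'H' (after the try/except). Output: FCMH

Answer: FCMH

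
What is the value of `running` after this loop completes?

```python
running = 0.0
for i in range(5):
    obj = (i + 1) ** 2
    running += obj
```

Sum of squared losses 1² + 2² + ... + 5²
`running` takes the values: 0.0 → 1.0 → 5.0 → 14.0 → 30.0 → 55.0

Answer: 55.0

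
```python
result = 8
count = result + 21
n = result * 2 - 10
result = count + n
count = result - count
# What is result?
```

Trace:
`result = 8` → result = 8
`count = result + 21` → count = 29
`n = result * 2 - 10` → n = 6
`result = count + n` → result = 35
`count = result - count` → count = 6
So result = 35

Answer: 35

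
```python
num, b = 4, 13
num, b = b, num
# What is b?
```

Trace:
`num, b = 4, 13` → num = 4; b = 13
`num, b = b, num` → num = 13; b = 4
So b = 4

Answer: 4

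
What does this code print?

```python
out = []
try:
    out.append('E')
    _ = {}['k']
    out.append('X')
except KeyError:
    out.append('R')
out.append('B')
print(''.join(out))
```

Execution trace: 'E' (try body) → 'R' (except KeyError) → 'B' (after the try/except). Output: ERB

Answer: ERB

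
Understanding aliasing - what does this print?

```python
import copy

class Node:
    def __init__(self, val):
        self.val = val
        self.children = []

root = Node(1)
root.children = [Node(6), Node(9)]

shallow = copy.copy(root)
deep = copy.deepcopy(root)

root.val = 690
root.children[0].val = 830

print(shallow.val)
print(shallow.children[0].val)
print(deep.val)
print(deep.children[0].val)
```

Key concept: deep copy with custom objects.
Step by step:
`root = Node(1)` → root = Node(val=1, children=[])
`root.children = [Node(6), Node(9)]` → root = Node(val=1, children=[Node(val=6, children=[]), Node(val=9, children=[])])
`shallow = copy.copy(root)` → shallow = Node(val=1, children=[Node(val=6, children=[]), Node(val=9, children=[])])
`deep = copy.deepcopy(root)` → deep = Node(val=1, children=[Node(val=6, children=[]), Node(val=9, children=[])])
`root.val = 690` → root = Node(val=690, children=[Node(val=6, children=[]), Node(val=9, children=[])])
`root.children[0].val = 830` → root = Node(val=690, children=[Node(val=830, children=[]), Node(val=9, children=[])]); shallow = Node(val=1, children=[Node(val=830, children=[]), Node(val=9, children=[])])
`print(shallow.val)` → prints 1
`print(shallow.children[0].val)` → prints 830
`print(deep.val)` → prints 1
`print(deep.children[0].val)` → prints 6

Answer:
1
830
1
6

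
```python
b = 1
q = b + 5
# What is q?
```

Trace:
`b = 1` → b = 1
`q = b + 5` → q = 6
So q = 6

Answer: 6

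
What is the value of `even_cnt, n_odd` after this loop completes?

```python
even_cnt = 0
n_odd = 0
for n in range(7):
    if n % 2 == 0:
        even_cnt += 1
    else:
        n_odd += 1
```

Count evens and odds in range(7)
`even_cnt, n_odd` takes the values: (0, 0) → (1, 0) → (1, 1) → (2, 1) → (2, 2) → (3, 2) → (3, 3) → (4, 3)

Answer: 4, 3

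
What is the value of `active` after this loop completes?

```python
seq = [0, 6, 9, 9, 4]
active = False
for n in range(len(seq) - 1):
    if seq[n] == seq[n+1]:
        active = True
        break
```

Check consecutive duplicates in [0, 6, 9, 9, 4]
`active` takes the values: False → True

Answer: True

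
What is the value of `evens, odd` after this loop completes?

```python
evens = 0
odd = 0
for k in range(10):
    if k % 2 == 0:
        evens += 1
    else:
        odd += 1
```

Count evens and odds in range(10)
`evens, odd` takes the values: (0, 0) → (1, 0) → (1, 1) → (2, 1) → (2, 2) → (3, 2) → (3, 3) → (4, 3) → (4, 4) → (5, 4) → (5, 5)

Answer: 5, 5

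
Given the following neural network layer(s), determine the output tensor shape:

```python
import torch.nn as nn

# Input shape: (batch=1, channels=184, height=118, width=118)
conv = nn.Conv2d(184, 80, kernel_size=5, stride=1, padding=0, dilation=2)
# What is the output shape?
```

Input: (1, 184, 118, 118) -> Output: (1, 80, 110, 110)

Answer: (1, 80, 110, 110)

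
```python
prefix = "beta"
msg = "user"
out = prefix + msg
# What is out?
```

Trace:
`prefix = "beta"` → prefix = 'beta'
`msg = "user"` → msg = 'user'
`out = prefix + msg` → out = 'betauser'
So out = 'betauser'

Answer: 'betauser'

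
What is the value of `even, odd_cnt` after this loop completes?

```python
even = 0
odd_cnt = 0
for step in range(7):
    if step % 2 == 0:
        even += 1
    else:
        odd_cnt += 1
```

Count evens and odds in range(7)
`even, odd_cnt` takes the values: (0, 0) → (1, 0) → (1, 1) → (2, 1) → (2, 2) → (3, 2) → (3, 3) → (4, 3)

Answer: 4, 3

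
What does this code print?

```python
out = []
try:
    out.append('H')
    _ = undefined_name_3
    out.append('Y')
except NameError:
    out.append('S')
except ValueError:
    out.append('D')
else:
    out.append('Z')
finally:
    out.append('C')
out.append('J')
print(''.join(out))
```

Execution trace: 'H' (try body) → 'S' (except NameError) → 'C' (finally) → 'J' (after the try/except). Output: HSCJ

Answer: HSCJ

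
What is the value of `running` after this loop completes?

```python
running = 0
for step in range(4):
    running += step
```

Sum of 0 to 3 = 6
`running` takes the values: 0 → 1 → 3 → 6

Answer: 6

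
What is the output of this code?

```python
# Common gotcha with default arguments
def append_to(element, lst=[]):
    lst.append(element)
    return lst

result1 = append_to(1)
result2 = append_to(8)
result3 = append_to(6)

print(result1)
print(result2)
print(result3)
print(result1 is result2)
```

Key concept: mutable default argument gotcha.
Step by step:
`result1 = append_to(1)` → result1 = [1]
`result2 = append_to(8)` → result1 = [1, 8] (same object as result2); result2 = [1, 8] (same object as result1)
`result3 = append_to(6)` → result1 = [1, 8, 6] (same object as result2, result3); result2 = [1, 8, 6] (same object as result1, result3); result3 = [1, 8, 6] (same object as result1, result2)
`print(result1)` → prints [1, 8, 6]
`print(result2)` → prints [1, 8, 6]
`print(result3)` → prints [1, 8, 6]
`print(result1 is result2)` → prints True

Answer:
[1, 8, 6]
[1, 8, 6]
[1, 8, 6]
True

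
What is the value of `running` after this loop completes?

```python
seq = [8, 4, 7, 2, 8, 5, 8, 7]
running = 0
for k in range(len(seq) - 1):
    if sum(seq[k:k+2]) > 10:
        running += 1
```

Count windows with sum > 10
`running` takes the values: 0 → 1 → 2 → 3 → 4 → 5

Answer: 5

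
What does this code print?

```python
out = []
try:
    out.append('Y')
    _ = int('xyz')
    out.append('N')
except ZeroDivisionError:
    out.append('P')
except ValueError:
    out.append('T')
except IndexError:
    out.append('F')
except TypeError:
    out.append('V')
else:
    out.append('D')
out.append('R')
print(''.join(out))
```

Execution trace: 'Y' (try body) → 'T' (except ValueError) → 'R' (after the try/except). Output: YTR

Answer: YTR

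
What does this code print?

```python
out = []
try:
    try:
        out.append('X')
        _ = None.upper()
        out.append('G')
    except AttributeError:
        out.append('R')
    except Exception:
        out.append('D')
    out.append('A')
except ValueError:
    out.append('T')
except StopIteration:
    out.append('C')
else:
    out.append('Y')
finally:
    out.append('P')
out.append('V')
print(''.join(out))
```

Execution trace: 'X' (inner try body) → 'R' (inner except AttributeError) → 'A' (try body, no exception) → 'Y' (else) → 'P' (finally) → 'V' (after the try/except). Output: XRAYPV

Answer: XRAYPV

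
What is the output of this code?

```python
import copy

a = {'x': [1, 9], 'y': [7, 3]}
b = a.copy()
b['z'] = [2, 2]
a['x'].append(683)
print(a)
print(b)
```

Key concept: shallow copy of dict with mutable values.
Step by step:
`a = {'x': [1, 9], 'y': [7, 3]}` → a = {'x': [1, 9], 'y': [7, 3]}
`b = a.copy()` → b = {'x': [1, 9], 'y': [7, 3]}
`b['z'] = [2, 2]` → b = {'x': [1, 9], 'y': [7, 3], 'z': [2, 2]}
`a['x'].append(683)` → a = {'x': [1, 9, 683], 'y': [7, 3]}; b = {'x': [1, 9, 683], 'y': [7, 3], 'z': [2, 2]}
`print(a)` → prints {'x': [1, 9, 683], 'y': [7, 3]}
`print(b)` → prints {'x': [1, 9, 683], 'y': [7, 3], 'z': [2, 2]}

Answer:
{'x': [1, 9, 683], 'y': [7, 3]}
{'x': [1, 9, 683], 'y': [7, 3], 'z': [2, 2]}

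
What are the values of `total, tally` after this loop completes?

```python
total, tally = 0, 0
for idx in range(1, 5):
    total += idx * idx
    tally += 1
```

Sum of squares and count
`total, tally` takes the values: (0, 0) → (1, 0) → (1, 1) → (5, 1) → (5, 2) → (14, 2) → (14, 3) → (30, 3) → (30, 4)

Answer: 30, 4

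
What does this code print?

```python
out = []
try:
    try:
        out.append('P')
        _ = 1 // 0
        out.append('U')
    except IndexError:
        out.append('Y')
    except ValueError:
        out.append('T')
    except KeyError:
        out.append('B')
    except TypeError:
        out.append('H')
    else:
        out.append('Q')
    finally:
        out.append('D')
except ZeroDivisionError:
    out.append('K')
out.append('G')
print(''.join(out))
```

Execution trace: 'P' (try body) → 'D' (finally) → 'K' (outer except ZeroDivisionError) → 'G' (after the try/except). Output: PDKG

Answer: PDKG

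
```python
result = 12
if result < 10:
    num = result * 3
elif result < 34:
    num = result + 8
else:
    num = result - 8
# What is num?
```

Trace:
`result = 12` → result = 12
`if result < 10: ...` → result < 10 is False, result < 34 is True → num = 20
So num = 20

Answer: 20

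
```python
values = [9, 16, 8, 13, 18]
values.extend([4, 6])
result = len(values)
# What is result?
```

Trace:
`values = [9, 16, 8, 13, 18]` → values = [9, 16, 8, 13, 18]
`values.extend([4, 6])` → values = [9, 16, 8, 13, 18, 4, 6]
`result = len(values)` → result = 7
So result = 7

Answer: 7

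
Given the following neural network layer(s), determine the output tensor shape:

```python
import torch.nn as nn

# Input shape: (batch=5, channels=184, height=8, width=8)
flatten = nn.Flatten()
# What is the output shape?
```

Input: (5, 184, 8, 8) -> Output: (5, 11776)

Answer: (5, 11776)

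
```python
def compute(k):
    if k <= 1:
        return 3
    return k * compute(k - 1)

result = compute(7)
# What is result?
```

compute(7) = 7 * 6 * 5 * 4 * 3 * 2 * 3 = 15120

Answer: 15120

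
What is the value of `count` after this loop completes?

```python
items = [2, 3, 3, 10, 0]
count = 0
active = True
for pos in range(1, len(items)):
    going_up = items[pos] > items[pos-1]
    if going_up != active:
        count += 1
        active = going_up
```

Count direction changes in [2, 3, 3, 10, 0]
`count` takes the values: 0 → 1 → 2 → 3

Answer: 3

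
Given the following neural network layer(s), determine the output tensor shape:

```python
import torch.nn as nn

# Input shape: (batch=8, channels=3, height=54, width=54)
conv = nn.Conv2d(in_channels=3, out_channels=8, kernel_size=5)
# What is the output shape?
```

Input: (8, 3, 54, 54) -> Output: (8, 8, 50, 50)

Answer: (8, 8, 50, 50)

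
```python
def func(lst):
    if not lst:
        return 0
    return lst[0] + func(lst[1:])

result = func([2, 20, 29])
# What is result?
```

2 + 20 + 29 + 0 = 51

Answer: 51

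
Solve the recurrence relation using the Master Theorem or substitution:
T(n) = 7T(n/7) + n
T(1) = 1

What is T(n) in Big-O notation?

By Master Theorem: a=7, b=7, f(n)=n. Since log_7(7) = 1 and f(n) = Θ(n^1), Case 2 applies. T(n) = O(n log n).

Answer: O(n log n)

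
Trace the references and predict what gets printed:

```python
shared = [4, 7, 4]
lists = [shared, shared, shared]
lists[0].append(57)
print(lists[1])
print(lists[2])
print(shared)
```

Key concept: list of same reference.
Step by step:
`shared = [4, 7, 4]` → shared = [4, 7, 4]
`lists = [shared, shared, shared]` → lists = [[4, 7, 4], [4, 7, 4], [4, 7, 4]]
`lists[0].append(57)` → shared = [4, 7, 4, 57]; lists = [[4, 7, 4, 57], [4, 7, 4, 57], [4, 7, 4, 57]]
`print(lists[1])` → prints [4, 7, 4, 57]
`print(lists[2])` → prints [4, 7, 4, 57]
`print(shared)` → prints [4, 7, 4, 57]

Answer:
[4, 7, 4, 57]
[4, 7, 4, 57]
[4, 7, 4, 57]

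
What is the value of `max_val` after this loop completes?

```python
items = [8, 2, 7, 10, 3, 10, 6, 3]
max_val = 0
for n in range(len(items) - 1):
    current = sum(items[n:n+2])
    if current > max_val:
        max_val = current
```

Max sum of 2-element window in [8, 2, 7, 10, 3, 10, 6, 3]
`max_val` takes the values: 0 → 10 → 17

Answer: 17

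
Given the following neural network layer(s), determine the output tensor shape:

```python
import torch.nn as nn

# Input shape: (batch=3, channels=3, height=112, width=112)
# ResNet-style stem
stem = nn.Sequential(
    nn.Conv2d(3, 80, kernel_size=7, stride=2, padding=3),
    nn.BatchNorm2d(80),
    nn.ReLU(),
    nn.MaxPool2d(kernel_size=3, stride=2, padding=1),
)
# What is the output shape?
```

Input: (3, 3, 112, 112) -> after Conv2d 7x7 stride=2: (3, 80, 56, 56) -> Output: (3, 80, 28, 28)

Answer: (3, 80, 28, 28)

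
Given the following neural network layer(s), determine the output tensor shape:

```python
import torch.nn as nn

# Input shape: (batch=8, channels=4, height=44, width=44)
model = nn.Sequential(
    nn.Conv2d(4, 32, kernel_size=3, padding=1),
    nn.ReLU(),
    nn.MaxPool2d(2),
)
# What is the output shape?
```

Input: (8, 4, 44, 44) -> after Conv2d: (8, 32, 44, 44) -> after ReLU: (8, 32, 44, 44) -> Output: (8, 32, 22, 22)

Answer: (8, 32, 22, 22)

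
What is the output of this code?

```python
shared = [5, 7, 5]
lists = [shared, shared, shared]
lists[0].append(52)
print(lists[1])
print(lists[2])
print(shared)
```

Key concept: list of same reference.
Step by step:
`shared = [5, 7, 5]` → shared = [5, 7, 5]
`lists = [shared, shared, shared]` → lists = [[5, 7, 5], [5, 7, 5], [5, 7, 5]]
`lists[0].append(52)` → shared = [5, 7, 5, 52]; lists = [[5, 7, 5, 52], [5, 7, 5, 52], [5, 7, 5, 52]]
`print(lists[1])` → prints [5, 7, 5, 52]
`print(lists[2])` → prints [5, 7, 5, 52]
`print(shared)` → prints [5, 7, 5, 52]

Answer:
[5, 7, 5, 52]
[5, 7, 5, 52]
[5, 7, 5, 52]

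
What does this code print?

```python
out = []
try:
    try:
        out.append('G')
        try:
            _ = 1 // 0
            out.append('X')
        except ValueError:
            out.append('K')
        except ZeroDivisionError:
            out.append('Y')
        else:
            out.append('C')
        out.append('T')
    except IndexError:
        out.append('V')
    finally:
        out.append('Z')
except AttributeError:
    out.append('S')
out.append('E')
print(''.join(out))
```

Execution trace: 'G' (try body) → 'Y' (inner except ZeroDivisionError) → 'T' (try body, no exception) → 'Z' (finally) → 'E' (after the try/except). Output: GYTZE

Answer: GYTZE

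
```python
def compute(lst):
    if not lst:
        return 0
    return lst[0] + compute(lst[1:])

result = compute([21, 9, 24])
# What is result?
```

21 + 9 + 24 + 0 = 54

Answer: 54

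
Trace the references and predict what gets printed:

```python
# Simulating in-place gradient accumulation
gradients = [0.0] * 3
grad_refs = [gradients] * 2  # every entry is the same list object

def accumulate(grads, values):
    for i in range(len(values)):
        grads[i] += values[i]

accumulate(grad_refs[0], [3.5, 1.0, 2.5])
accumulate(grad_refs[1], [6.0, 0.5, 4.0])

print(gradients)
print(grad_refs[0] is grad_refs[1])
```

Key concept: gradient accumulation aliasing.
Step by step:
`gradients = [0.0] * 3` → gradients = [0.0, 0.0, 0.0]
`grad_refs = [gradients] * 2` → grad_refs = [[0.0, 0.0, 0.0], [0.0, 0.0, 0.0]]
`accumulate(grad_refs[0], [3.5, 1.0, 2.5])` → gradients = [3.5, 1.0, 2.5]; grad_refs = [[3.5, 1.0, 2.5], [3.5, 1.0, 2.5]]
`accumulate(grad_refs[1], [6.0, 0.5, 4.0])` → gradients = [9.5, 1.5, 6.5]; grad_refs = [[9.5, 1.5, 6.5], [9.5, 1.5, 6.5]]
`print(gradients)` → prints [9.5, 1.5, 6.5]
`print(grad_refs[0] is grad_refs[1])` → prints True

Answer:
[9.5, 1.5, 6.5]
True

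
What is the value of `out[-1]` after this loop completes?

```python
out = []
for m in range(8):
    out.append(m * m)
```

Last element of squares 0 to 7
`out` takes the values: [] → [0] → [0, 1] → [0, 1, 4] → [0, 1, 4, 9] → [0, 1, 4, 9, 16] → [0, 1, 4, 9, 16, 25] → [0, 1, 4, 9, 16, 25, 36] → [0, 1, 4, 9, 16, 25, 36, 49]
So `out[-1]` = 49

Answer: 49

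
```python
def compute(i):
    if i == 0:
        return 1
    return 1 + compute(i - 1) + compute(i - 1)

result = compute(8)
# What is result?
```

compute(i) = 1 + 2·compute(i-1), compute(0)=1. Closed form: (1+1)·2^8 - 1 = 511.

Answer: 511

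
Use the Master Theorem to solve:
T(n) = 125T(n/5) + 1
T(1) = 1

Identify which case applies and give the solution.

a=125, b=5, f(n)=1. log_5(125) = 3. Since c=0 < 3, Case 1 applies: T(n) = Θ(n^log_b(a)) = O(n^3).

Answer: O(n^3) - Case 1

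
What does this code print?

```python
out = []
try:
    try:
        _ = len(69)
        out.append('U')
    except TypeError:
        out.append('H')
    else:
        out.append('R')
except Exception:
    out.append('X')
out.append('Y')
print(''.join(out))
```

Execution trace: 'H' (inner except TypeError) → 'Y' (after the try/except). Output: HY

Answer: HY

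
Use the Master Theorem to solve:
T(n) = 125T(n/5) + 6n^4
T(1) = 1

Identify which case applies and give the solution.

a=125, b=5, f(n)=6n^4. log_5(125) = 3. Since c=4 > 3 and the regularity condition holds (125(n/5)^4 = (125/5^4)n^4 with 125/5^4 < 1), Case 3 applies: T(n) = Θ(f(n)) = O(n^4).

Answer: O(n^4) - Case 3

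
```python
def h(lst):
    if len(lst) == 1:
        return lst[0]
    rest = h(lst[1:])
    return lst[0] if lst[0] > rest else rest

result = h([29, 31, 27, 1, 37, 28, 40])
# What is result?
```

Recursive max over [29, 31, 27, 1, 37, 28, 40] = 40

Answer: 40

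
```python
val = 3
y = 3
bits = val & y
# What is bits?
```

Trace:
`val = 3` → val = 3
`y = 3` → y = 3
`bits = val & y` → bits = 3
So bits = 3

Answer: 3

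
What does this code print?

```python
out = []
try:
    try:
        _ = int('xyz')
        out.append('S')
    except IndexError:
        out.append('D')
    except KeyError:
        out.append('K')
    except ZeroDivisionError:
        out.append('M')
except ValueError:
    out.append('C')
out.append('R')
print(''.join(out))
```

Execution trace: 'C' (outer except ValueError) → 'R' (after the try/except). Output: CR

Answer: CR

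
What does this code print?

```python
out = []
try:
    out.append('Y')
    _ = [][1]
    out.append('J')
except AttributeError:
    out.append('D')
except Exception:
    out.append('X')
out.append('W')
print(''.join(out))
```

Execution trace: 'Y' (try body) → 'X' (except Exception) → 'W' (after the try/except). Output: YXW

Answer: YXW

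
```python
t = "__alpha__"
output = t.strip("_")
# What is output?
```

Trace:
`t = "__alpha__"` → t = '__alpha__'
`output = t.strip("_")` → output = 'alpha'
So output = 'alpha'

Answer: 'alpha'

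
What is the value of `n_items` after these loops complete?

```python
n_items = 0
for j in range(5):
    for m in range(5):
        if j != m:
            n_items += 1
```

5² - 5 (exclude diagonal)
`n_items` takes the values: 0 → 1 → 2 → 3 → 4 → 5 → 6 → 7 → 8 → 9 → 10 → 11 → 12 → 13 → 14 → 15 → 16 → 17 → 18 → 19 → 20

Answer: 20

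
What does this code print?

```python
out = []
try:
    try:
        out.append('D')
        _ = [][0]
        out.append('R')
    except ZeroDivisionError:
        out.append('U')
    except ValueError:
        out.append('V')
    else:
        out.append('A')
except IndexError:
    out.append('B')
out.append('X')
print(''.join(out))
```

Execution trace: 'D' (try body) → 'B' (outer except IndexError) → 'X' (after the try/except). Output: DBX

Answer: DBX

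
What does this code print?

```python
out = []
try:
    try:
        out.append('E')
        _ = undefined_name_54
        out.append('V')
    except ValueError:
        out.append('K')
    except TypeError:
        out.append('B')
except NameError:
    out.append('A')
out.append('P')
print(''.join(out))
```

Execution trace: 'E' (try body) → 'A' (outer except NameError) → 'P' (after the try/except). Output: EAP

Answer: EAP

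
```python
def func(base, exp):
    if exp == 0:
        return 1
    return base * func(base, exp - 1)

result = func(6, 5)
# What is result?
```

func(6, 5) = 6 * 6 * 6 * 6 * 6 = 7776

Answer: 7776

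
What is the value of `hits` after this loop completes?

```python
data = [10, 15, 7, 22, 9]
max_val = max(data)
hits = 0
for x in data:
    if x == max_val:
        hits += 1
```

Count of max value 22 in [10, 15, 7, 22, 9]
`hits` takes the values: 0 → 1

Answer: 1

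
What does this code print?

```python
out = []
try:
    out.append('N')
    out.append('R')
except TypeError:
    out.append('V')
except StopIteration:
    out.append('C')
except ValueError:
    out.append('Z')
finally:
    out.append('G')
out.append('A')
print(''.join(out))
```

Execution trace: 'N' (try body) → 'R' (try body, no exception) → 'G' (finally) → 'A' (after the try/except). Output: NRGA

Answer: NRGA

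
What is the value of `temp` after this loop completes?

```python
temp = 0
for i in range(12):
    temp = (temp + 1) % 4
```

Increment mod 4, 12 times = 0
`temp` takes the values: 0 → 1 → 2 → 3 → 0 → 1 → 2 → 3 → 0 → 1 → 2 → 3 → 0

Answer: 0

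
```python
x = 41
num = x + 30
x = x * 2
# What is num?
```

Trace:
`x = 41` → x = 41
`num = x + 30` → num = 71
`x = x * 2` → x = 82
So num = 71

Answer: 71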